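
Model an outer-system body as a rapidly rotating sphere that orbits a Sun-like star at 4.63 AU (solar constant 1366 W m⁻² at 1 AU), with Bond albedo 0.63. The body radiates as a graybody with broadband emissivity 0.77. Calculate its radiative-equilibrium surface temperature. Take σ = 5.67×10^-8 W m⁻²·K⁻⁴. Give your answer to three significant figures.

By the inverse-square law, S = 1366/4.63² = 63.72 W m⁻².
Absorbed flux (global mean): S(1−α)/4 = 63.72·0.37/4 = 5.894 W m⁻².
Equating to εσT⁴ with ε = 0.77: T = (5.894/0.77σ)^(1/4) = 107.8 K.

108 K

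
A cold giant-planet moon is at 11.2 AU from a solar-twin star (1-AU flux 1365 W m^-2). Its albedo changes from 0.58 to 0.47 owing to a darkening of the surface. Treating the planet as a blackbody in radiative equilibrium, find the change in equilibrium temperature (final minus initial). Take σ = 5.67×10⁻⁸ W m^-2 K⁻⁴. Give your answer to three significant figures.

Irradiance scales as 1/d², so S = 1365 W m^-2 × (1/11.2)² = 10.88 W m^-2.
Initial: T₁ = [S(1−0.58)/(4σ)]^(1/4) = 67.00 K.
Final:   T₂ = [S(1−0.47)/(4σ)]^(1/4) = 71.01 K.
ΔT = T₂ − T₁ = 4.012 K.

4.01 K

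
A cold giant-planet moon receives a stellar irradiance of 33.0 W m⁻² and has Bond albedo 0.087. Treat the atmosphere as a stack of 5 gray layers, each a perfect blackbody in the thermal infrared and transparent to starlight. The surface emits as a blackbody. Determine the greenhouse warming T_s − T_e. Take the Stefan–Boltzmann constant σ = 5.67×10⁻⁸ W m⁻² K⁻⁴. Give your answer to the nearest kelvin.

OLR = S(1−α)/4 = 7.532 W m⁻²; the top layer radiates at T_e = 107.4 K.
Surface: T_s = (6)^¼·T_e = 168.0 K.
So the greenhouse effect raises the surface by 168.0 − 107.4 = 60.67 K.

61 kelvin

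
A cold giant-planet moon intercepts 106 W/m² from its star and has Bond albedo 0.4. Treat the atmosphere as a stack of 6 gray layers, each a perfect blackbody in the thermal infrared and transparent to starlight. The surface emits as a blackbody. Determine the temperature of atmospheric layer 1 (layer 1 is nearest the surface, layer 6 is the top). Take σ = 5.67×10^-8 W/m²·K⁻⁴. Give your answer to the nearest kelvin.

203 kelvin

Top-of-atmosphere balance: σT_e⁴ = S(1−α)/4 = 15.90 W/m² → T_e = 129.4 K.
The net upward flux σT_e⁴ is constant between every pair of levels, so T_k⁴ = (N+1−k)T_e⁴.
With k = 1: T_1 = (6+1−1)^¼·129.4 K = 202.5 K.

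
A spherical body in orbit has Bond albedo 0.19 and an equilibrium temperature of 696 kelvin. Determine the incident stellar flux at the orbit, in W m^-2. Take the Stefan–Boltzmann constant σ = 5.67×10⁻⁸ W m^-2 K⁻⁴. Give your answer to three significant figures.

65700 W m^-2

From S(1−α)/4 = σT⁴: S = 4σT⁴/(1−α).
σT⁴ = 5.67×10⁻⁸·(696)⁴ = 13310 W m^-2.
So S = 4×13310/(1−0.19) = 65700 W m^-2.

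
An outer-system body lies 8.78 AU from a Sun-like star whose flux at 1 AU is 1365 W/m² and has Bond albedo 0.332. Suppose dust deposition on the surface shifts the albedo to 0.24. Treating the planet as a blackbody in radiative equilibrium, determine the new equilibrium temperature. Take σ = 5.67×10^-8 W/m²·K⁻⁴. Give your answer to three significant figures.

87.8 K

Flux at the orbit: S = 1365/(8.78)² = 17.71 W/m².
T₂ = [S(1−α₂)/(4σ)]^(1/4) = [17.71·0.76/(4σ)]^(1/4) = 87.77 K.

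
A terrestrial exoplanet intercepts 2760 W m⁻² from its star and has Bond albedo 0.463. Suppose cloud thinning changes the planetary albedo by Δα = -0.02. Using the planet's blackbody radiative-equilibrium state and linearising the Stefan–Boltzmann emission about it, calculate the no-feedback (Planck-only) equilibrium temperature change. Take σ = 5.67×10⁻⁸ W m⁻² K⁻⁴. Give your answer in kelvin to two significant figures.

2.6 kelvin

Unperturbed T_e = [2760·(1−0.463)/(4σ)]^¼ = 284.3 K.
TOA radiative forcing: ΔF = −S·Δα/4 = −2760·(-0.02)/4 = 13.80 W m⁻².
Linearising σT⁴ gives d(σT⁴)/dT = 4σT_e³ = 5.213 W m⁻² per K.
So ΔT₀ = 13.80/5.213 = 2.65 K.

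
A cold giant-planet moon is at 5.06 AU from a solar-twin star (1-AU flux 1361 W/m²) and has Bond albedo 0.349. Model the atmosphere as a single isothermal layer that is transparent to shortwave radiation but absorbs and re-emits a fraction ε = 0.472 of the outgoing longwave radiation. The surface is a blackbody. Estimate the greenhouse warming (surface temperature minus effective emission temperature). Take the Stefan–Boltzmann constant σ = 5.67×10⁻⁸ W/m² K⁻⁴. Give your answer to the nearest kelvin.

8 K

Irradiance scales as 1/d², so S = 1361 W/m² × (1/5.06)² = 53.16 W/m².
The planet radiates to space at T_e = [S(1−α)/(4σ)]^(1/4) = 111.1 K.
Surface balance with a leaky layer gives σT_s⁴ = σT_e⁴·2/(2−ε), so T_s = T_e·[2/(2−0.472)]^(1/4) = 118.9 K.
Greenhouse warming: T_s − T_e = 7.737 K.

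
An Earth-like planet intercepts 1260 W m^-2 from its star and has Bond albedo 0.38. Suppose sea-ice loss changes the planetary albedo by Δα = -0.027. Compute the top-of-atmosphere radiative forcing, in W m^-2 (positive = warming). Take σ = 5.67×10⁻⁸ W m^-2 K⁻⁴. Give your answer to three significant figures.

8.51 W m^-2

ΔF = −(S/4)Δα = −(1260/4)×(-0.027) = 8.505 W m^-2.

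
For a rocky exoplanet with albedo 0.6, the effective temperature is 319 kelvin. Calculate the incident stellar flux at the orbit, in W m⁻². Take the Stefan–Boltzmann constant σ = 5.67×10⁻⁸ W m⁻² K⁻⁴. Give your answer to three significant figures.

Invert the energy balance for S: S = 4σT⁴/(1−α).
σT⁴ = 5.67×10⁻⁸·(319)⁴ = 587.1 W m⁻².
So S = 4×587.1/(1−0.6) = 5871 W m⁻².

5870 W m⁻²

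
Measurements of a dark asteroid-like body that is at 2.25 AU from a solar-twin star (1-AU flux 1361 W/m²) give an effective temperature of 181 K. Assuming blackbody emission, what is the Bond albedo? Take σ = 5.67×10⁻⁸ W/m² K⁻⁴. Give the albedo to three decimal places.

Flux at the orbit: S = 1361/(2.25)² = 268.8 W/m².
Rearranging the radiative balance, α = 1 − 4σT⁴/S.
σT⁴ = 60.86 W/m², so 4σT⁴ = 243.4 W/m².
1−α = 243.4/268.8 = 0.9054, so α = 0.0946.

0.095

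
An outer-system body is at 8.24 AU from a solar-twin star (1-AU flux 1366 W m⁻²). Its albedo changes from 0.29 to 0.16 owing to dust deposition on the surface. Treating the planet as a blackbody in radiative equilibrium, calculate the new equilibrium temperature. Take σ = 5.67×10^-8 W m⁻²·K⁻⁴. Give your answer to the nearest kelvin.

Irradiance scales as 1/d², so S = 1366 W m⁻² × (1/8.24)² = 20.12 W m⁻².
T₂ = [S(1−α₂)/(4σ)]^(1/4) = [20.12·0.84/(4σ)]^(1/4) = 92.91 K.

93 K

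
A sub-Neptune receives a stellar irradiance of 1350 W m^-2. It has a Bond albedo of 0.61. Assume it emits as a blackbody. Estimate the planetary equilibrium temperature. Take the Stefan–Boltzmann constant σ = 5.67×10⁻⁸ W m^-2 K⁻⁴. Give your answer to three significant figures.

The planet absorbs (1−α)S over its disc πR² and re-emits over 4πR², so the mean absorbed flux is (1−0.61)·1350/4 = 131.6 W m^-2.
Set σT⁴ = 131.6 → T = (131.6/σ)^(1/4) = 219.5 K.

220 K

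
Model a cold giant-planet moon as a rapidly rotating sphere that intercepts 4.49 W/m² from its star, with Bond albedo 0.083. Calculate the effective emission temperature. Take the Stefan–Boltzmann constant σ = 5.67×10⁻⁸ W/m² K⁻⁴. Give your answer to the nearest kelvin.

Absorbed flux (global mean): S(1−α)/4 = 4.490·0.917/4 = 1.029 W/m².
In equilibrium σT⁴ equals this, so T = 65.27 K.

65 K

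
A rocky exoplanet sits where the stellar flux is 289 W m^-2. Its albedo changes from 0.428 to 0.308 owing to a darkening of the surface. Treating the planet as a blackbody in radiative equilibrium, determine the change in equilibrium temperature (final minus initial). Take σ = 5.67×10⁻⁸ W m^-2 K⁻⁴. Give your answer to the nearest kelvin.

8 kelvin

Initial: T₁ = [S(1−0.428)/(4σ)]^(1/4) = 164.3 K.
After:  T₂ = [289.0·0.692/(4σ)]^(1/4) = 172.3 K.
Change: 172.3 − 164.3 = 8.012 K.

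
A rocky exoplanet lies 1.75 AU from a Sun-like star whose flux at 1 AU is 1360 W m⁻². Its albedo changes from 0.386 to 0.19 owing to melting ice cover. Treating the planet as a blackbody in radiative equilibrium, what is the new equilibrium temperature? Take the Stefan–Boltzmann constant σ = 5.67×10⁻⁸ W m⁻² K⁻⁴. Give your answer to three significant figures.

200 K

Flux at the orbit: S = 1360/(1.75)² = 444.1 W m⁻².
With the new albedo, S(1−α₂)/4 = 89.93 W m⁻², so T₂ = 199.6 K.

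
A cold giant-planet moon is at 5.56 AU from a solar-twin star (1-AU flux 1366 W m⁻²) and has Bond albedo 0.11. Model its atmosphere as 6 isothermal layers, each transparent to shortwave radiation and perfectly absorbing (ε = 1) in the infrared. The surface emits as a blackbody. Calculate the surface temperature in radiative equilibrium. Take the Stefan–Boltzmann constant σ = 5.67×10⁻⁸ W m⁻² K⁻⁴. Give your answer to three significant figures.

Flux at the orbit: S = 1366/(5.56)² = 44.19 W m⁻².
OLR = S(1−α)/4 = 9.832 W m⁻²; the top layer radiates at T_e = 114.8 K.
With N = 6 opaque layers, T_s = (N+1)^(1/4)·T_e = 7^(1/4)·114.8 = 186.7 K.

187 K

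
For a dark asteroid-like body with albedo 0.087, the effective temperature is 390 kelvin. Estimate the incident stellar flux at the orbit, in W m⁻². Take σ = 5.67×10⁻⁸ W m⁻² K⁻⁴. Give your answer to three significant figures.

Invert the energy balance for S: S = 4σT⁴/(1−α).
σT⁴ = 5.67×10⁻⁸·(390)⁴ = 1312 W m⁻².
S = 4·1312/0.913 = 5747 W m⁻².

5750 W m⁻²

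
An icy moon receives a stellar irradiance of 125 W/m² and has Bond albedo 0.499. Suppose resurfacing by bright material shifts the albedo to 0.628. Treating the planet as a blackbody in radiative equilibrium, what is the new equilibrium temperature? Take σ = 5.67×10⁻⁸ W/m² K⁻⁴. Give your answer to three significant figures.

New equilibrium: T₂ = [(1−0.628)·125.0/(4σ)]^(1/4) = 119.7 K.

120 K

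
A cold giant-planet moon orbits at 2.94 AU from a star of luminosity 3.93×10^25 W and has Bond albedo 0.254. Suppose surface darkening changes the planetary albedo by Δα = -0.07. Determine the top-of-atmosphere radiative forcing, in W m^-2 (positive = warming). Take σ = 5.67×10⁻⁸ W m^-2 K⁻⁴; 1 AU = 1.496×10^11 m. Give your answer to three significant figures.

d = 2.94 × 1.496×10^11 m = 4.398×10^11 m.
Flux at the orbit: S = L/(4πd²) = 3.93×10^25/(4π·(4.40×10^11)²) = 16.17 W m^-2.
The change in absorbed flux is Δ[S(1−α)/4] = −SΔα/4 = 0.2829 W m^-2.

0.283 W m^-2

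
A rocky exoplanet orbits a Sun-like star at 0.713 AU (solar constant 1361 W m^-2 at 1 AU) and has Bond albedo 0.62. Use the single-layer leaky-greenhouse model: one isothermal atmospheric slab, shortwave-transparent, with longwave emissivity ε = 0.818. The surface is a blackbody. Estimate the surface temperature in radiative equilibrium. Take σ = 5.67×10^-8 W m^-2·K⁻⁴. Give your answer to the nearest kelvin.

By the inverse-square law, S = 1361/0.713² = 2677 W m^-2.
At the top of the atmosphere, σT_e⁴ = S(1−α)/4 = 254.3 W m^-2, giving T_e = 258.8 K.
For a single slab of emissivity ε, T_s⁴ = 2T_e⁴/(2−ε); thus T_s = 258.8·(1.692)^(1/4) = 295.2 K.

295 kelvin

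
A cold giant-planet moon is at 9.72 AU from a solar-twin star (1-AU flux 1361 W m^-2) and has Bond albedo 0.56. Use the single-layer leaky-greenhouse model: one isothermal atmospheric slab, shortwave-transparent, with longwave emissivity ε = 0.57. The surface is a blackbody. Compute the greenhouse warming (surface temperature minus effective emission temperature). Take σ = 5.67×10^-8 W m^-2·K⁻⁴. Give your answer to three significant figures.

Irradiance scales as 1/d², so S = 1361 W m^-2 × (1/9.72)² = 14.41 W m^-2.
At the top of the atmosphere, σT_e⁴ = S(1−α)/4 = 1.585 W m^-2, giving T_e = 72.71 K.
Surface balance with a leaky layer gives σT_s⁴ = σT_e⁴·2/(2−ε), so T_s = T_e·[2/(2−0.57)]^(1/4) = 79.07 K.
T_s − T_e = 79.07 − 72.71 = 6.361 K.

6.36 K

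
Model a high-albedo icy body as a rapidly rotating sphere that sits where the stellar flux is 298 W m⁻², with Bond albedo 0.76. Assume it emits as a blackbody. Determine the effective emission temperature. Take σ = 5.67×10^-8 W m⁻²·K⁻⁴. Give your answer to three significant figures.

133 kelvin

Averaging over the sphere, the absorbed flux is S(1−α)/4 = 17.88 W m⁻².
Balancing against σT⁴: T = (17.88/5.67×10⁻⁸)^(1/4) = 133.3 K.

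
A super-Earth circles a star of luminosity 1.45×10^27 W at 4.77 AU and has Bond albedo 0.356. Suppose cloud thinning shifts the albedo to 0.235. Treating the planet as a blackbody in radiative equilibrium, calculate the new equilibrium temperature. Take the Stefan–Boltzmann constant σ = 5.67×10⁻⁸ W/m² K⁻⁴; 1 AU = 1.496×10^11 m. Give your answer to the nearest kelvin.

d = 4.77 × 1.496×10^11 m = 7.136×10^11 m.
S = L/(4πd²) = 226.6 W/m².
T₂ = [S(1−α₂)/(4σ)]^(1/4) = [226.6·0.765/(4σ)]^(1/4) = 166.3 K.

166 kelvin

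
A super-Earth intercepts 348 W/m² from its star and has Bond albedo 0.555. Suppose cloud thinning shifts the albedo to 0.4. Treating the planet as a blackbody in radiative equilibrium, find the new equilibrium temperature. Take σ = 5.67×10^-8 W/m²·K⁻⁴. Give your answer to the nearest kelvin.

174 K

New equilibrium: T₂ = [(1−0.4)·348.0/(4σ)]^(1/4) = 174.2 K.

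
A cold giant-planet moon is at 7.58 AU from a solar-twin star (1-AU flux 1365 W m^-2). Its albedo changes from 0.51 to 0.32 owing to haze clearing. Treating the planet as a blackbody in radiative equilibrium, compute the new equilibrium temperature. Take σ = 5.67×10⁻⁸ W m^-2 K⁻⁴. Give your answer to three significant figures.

Flux at the orbit: S = 1365/(7.58)² = 23.76 W m^-2.
New equilibrium: T₂ = [(1−0.32)·23.76/(4σ)]^(1/4) = 91.87 K.

91.9 K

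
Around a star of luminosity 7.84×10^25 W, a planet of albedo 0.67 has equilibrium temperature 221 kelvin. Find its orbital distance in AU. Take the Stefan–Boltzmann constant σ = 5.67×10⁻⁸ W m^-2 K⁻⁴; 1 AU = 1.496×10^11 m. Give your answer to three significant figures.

Energy balance gives S = 4σT⁴/(1−α) = 1639 W m^-2.
Then d = [L/(4πS)]^(1/2) = 6.169×10^10 m, i.e. 0.4124 AU.

0.412 AU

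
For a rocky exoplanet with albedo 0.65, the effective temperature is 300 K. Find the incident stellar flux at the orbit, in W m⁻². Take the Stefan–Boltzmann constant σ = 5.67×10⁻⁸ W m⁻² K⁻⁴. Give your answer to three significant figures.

Invert the energy balance for S: S = 4σT⁴/(1−α).
σT⁴ = 5.67×10⁻⁸·(300)⁴ = 459.3 W m⁻².
So S = 4×459.3/(1−0.65) = 5249 W m⁻².

5250 W m⁻²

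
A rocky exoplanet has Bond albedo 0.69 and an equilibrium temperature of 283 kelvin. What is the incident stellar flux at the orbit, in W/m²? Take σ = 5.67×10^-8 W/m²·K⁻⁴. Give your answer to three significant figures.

4690 W/m²

From S(1−α)/4 = σT⁴: S = 4σT⁴/(1−α).
σT⁴ = 5.67×10⁻⁸·(283)⁴ = 363.7 W/m².
S = 4·363.7/0.31 = 4693 W/m².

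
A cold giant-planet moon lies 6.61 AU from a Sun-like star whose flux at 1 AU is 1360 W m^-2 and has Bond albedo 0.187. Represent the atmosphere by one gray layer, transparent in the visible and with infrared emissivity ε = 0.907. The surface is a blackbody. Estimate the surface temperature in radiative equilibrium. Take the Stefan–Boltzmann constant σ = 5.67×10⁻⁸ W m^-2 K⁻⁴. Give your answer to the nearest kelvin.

By the inverse-square law, S = 1360/6.61² = 31.13 W m^-2.
The planet radiates to space at T_e = [S(1−α)/(4σ)]^(1/4) = 102.8 K.
The surface balance (absorbed SW + ε·downward IR = σT_s⁴) with T_a⁴ = T_s⁴/2 reduces to T_s = T_e·[2/(2−ε)]^¼ = 119.5 K.

120 K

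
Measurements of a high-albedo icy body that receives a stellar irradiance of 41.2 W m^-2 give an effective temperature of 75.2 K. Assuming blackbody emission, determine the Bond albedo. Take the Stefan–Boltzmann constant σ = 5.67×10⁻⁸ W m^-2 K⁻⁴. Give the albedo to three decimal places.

Energy balance: S(1−α)/4 = σT⁴, so 1−α = 4σT⁴/S.
4σT⁴ = 4·5.67×10⁻⁸·(75.2)⁴ = 7.253 W m^-2.
Hence α = 1 − 7.253/41.20 = 0.8240.

0.824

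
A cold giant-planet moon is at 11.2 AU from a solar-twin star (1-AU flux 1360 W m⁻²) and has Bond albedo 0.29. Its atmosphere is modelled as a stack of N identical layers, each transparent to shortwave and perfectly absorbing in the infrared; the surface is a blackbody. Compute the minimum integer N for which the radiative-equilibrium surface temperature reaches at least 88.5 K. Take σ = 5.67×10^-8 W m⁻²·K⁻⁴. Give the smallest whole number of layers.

Irradiance scales as 1/d², so S = 1360 W m⁻² × (1/11.2)² = 10.84 W m⁻².
OLR = S(1−α)/4 = 1.924 W m⁻²; the top layer radiates at T_e = 76.33 K.
Need (N+1)T_e⁴ ≥ T_s⁴, i.e. N+1 ≥ (88.5/76.33)⁴ = 1.807.
So N ≥ 0.807; the smallest integer is N = 1.

1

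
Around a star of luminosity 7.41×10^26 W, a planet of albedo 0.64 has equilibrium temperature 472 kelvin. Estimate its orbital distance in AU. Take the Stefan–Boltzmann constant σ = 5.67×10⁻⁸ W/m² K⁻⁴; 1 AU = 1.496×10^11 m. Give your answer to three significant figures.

0.290 AU

The flux needed for this T is 4σT⁴/(1−0.64) = 31270 W/m².
From L = 4πd²S, d = √(7.41×10^26/(4π·31270)) = 4.343×10^10 m = 0.2903 AU.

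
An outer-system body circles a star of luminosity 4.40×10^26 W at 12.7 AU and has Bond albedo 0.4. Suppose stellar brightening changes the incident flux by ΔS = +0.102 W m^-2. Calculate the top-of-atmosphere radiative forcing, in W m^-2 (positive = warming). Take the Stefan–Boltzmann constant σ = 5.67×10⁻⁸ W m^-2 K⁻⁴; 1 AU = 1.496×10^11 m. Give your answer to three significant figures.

d = 12.7 × 1.496×10^11 m = 1.900×10^12 m.
S = L/(4πd²) = 9.700 W m^-2.
TOA radiative forcing: ΔF = (1−α)ΔS/4 = 0.6·(+0.102)/4 = 0.01530 W m^-2.

0.0153 W m^-2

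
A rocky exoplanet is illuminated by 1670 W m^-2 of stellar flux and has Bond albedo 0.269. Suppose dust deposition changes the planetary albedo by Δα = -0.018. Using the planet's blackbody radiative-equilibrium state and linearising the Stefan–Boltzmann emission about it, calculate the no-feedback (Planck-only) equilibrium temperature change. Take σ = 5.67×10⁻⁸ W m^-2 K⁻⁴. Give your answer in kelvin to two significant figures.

Reference equilibrium: T_e = [S(1−α)/(4σ)]^(1/4) = 270.9 K.
TOA radiative forcing: ΔF = −S·Δα/4 = −1670·(-0.018)/4 = 7.515 W m^-2.
Planck response: λ_P = 4σT_e³ = 4·5.67×10⁻⁸·(270.9)³ = 4.507 W m^-2/K.
So ΔT₀ = 7.515/4.507 = 1.67 K.

1.7 K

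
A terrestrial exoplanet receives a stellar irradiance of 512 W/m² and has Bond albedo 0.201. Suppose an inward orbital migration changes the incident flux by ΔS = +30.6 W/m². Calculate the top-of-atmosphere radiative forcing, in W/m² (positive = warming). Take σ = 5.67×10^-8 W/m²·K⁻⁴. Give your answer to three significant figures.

ΔF = Δ[S(1−α)]/4 = (1−0.201)·+30.6/4 = 6.112 W/m².

6.11 W/m²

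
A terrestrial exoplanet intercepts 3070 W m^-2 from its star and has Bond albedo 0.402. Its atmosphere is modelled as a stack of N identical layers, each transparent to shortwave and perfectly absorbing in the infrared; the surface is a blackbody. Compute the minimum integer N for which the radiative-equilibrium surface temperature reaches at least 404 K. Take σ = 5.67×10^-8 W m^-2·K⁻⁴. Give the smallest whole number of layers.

3

OLR = S(1−α)/4 = 459.0 W m^-2; the top layer radiates at T_e = 300.0 K.
Need (N+1)T_e⁴ ≥ T_s⁴, i.e. N+1 ≥ (404/300.0)⁴ = 3.291.
The minimum whole number is N = 3.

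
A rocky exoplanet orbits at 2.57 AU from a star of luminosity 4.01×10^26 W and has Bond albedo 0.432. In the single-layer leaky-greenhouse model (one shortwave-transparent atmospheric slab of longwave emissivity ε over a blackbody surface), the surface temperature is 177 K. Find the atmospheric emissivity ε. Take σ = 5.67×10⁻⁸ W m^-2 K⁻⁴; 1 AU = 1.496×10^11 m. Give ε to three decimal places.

0.898

Orbital distance: d = 2.57 AU = 3.845×10^11 m.
Flux at the orbit: S = L/(4πd²) = 4.01×10^26/(4π·(3.84×10^11)²) = 215.9 W m^-2.
TOA balance gives T_e = 152.5 K.
Since (2−ε)/2 = (T_e/T_s)⁴ = 0.5508, ε = 0.8983.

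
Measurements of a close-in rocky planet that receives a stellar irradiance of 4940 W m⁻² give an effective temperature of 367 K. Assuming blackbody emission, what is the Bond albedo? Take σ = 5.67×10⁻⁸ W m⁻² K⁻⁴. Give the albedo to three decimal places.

0.167

Energy balance: S(1−α)/4 = σT⁴, so 1−α = 4σT⁴/S.
4σT⁴ = 4·5.67×10⁻⁸·(367)⁴ = 4114 W m⁻².
Hence α = 1 − 4114/4940 = 0.1671.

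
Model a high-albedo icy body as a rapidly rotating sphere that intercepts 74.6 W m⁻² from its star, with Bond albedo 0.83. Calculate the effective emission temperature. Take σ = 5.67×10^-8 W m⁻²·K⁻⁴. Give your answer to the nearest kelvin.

The planet absorbs (1−α)S over its disc πR² and re-emits over 4πR², so the mean absorbed flux is (1−0.83)·74.60/4 = 3.171 W m⁻².
Balancing against σT⁴: T = (3.171/5.67×10⁻⁸)^(1/4) = 86.47 K.

86 K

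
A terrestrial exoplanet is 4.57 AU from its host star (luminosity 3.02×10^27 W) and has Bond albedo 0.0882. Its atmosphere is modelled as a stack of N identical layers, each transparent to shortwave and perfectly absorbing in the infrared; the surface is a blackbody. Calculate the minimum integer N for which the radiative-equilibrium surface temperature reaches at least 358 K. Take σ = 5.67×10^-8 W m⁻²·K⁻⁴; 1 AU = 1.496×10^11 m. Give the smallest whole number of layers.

Orbital distance: d = 4.57 AU = 6.837×10^11 m.
Spreading L over a sphere of radius d: S = 3.02×10^27/(4π·6.84×10^11²) = 514.2 W m⁻².
The effective emission temperature is T_e = [S(1−α)/(4σ)]^¼ = 213.2 K.
T_s = (N+1)^(1/4)·T_e ≥ 358 K requires N+1 ≥ (T_s/T_e)⁴ = (358/213.2)⁴ = 7.946.
So N ≥ 6.946; the smallest integer is N = 7.

7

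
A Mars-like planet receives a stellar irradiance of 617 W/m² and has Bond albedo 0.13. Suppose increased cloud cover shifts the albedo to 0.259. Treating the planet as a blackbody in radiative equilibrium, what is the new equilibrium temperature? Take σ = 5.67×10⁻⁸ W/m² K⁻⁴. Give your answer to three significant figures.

With the new albedo, S(1−α₂)/4 = 114.3 W/m², so T₂ = 211.9 K.

212 K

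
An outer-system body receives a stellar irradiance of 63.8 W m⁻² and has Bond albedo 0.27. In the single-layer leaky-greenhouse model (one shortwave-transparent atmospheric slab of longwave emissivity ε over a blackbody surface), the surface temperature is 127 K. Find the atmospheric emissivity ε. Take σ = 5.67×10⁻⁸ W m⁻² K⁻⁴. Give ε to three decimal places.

First, T_e = [63.80·(1−0.27)/(4σ)]^(1/4) = 119.7 K.
T_s⁴ = T_e⁴·2/(2−ε) → ε = 2 − 2(T_e/T_s)⁴ = 2 − 2·(119.7/127)⁴ = 0.4212.

0.421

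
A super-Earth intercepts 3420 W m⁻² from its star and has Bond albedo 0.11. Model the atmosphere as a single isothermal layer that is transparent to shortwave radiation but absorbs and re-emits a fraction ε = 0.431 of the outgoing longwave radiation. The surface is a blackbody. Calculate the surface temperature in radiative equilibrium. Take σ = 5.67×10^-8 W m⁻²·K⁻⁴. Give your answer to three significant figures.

362 K

The planet radiates to space at T_e = [S(1−α)/(4σ)]^(1/4) = 340.4 K.
The surface balance (absorbed SW + ε·downward IR = σT_s⁴) with T_a⁴ = T_s⁴/2 reduces to T_s = T_e·[2/(2−ε)]^¼ = 361.7 K.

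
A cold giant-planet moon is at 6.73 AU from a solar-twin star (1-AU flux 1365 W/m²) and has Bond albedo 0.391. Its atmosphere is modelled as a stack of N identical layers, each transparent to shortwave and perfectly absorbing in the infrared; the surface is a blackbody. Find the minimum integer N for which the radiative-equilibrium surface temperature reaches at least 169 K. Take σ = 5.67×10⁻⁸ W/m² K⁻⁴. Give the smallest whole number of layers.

Irradiance scales as 1/d², so S = 1365 W/m² × (1/6.73)² = 30.14 W/m².
The effective emission temperature is T_e = [S(1−α)/(4σ)]^¼ = 94.85 K.
Need (N+1)T_e⁴ ≥ T_s⁴, i.e. N+1 ≥ (169/94.85)⁴ = 10.080.
Rounding up, N = 10.

10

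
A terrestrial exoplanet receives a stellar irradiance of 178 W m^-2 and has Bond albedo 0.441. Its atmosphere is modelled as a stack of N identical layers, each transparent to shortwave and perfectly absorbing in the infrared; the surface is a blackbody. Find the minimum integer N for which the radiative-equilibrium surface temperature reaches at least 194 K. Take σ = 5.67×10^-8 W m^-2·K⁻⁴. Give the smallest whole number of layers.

The effective emission temperature is T_e = [S(1−α)/(4σ)]^¼ = 144.7 K.
Since T_s⁴ = (N+1)T_e⁴, we need N ≥ (T_s/T_e)⁴ − 1 = 2.229.
The minimum whole number is N = 3.

3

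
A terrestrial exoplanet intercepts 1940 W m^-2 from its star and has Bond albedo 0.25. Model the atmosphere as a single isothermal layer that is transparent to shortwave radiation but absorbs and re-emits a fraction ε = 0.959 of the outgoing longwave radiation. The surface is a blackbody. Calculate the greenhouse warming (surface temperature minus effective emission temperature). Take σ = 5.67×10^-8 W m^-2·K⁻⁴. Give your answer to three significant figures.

The planet radiates to space at T_e = [S(1−α)/(4σ)]^(1/4) = 283.0 K.
The surface balance (absorbed SW + ε·downward IR = σT_s⁴) with T_a⁴ = T_s⁴/2 reduces to T_s = T_e·[2/(2−ε)]^¼ = 333.2 K.
T_s − T_e = 333.2 − 283.0 = 50.18 K.

50.2 kelvin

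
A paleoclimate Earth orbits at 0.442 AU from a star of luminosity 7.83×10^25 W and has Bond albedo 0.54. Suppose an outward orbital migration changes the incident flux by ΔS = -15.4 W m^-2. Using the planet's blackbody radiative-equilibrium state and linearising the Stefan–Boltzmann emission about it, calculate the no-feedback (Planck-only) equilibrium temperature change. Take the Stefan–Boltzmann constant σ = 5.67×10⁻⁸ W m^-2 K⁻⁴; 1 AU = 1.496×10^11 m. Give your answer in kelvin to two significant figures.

d = 0.442 × 1.496×10^11 m = 6.612×10^10 m.
S = L/(4πd²) = 1425 W m^-2.
The baseline emission temperature is T_e = 231.9 K.
ΔF = Δ[S(1−α)]/4 = (1−0.54)·-15.4/4 = -1.771 W m^-2.
Linearising σT⁴ gives d(σT⁴)/dT = 4σT_e³ = 2.827 W m^-2 per K.
Hence the no-feedback warming is ΔF/(4σT_e³) = -0.626 K.

-0.63 K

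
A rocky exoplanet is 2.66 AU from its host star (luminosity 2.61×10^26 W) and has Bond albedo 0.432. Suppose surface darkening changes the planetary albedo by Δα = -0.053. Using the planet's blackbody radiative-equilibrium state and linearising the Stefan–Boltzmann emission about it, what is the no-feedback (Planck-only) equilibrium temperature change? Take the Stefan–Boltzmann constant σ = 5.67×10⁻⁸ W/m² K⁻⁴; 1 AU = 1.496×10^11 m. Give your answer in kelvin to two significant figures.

Orbital distance: d = 2.66 AU = 3.979×10^11 m.
Flux at the orbit: S = L/(4πd²) = 2.61×10^26/(4π·(3.98×10^11)²) = 131.2 W/m².
Reference equilibrium: T_e = [S(1−α)/(4σ)]^(1/4) = 134.6 K.
TOA radiative forcing: ΔF = −S·Δα/4 = −131.2·(-0.053)/4 = 1.738 W/m².
Planck response: λ_P = 4σT_e³ = 4·5.67×10⁻⁸·(134.6)³ = 0.5534 W/m²/K.
Hence the no-feedback warming is ΔF/(4σT_e³) = 3.14 K.

3.1 K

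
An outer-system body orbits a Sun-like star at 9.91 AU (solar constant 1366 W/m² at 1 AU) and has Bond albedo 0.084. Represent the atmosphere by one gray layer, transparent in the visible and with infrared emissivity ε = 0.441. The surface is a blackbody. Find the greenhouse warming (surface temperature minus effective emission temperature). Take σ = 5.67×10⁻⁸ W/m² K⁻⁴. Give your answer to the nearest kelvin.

6 kelvin

Irradiance scales as 1/d², so S = 1366 W/m² × (1/9.91)² = 13.91 W/m².
The planet radiates to space at T_e = [S(1−α)/(4σ)]^(1/4) = 86.57 K.
Surface balance with a leaky layer gives σT_s⁴ = σT_e⁴·2/(2−ε), so T_s = T_e·[2/(2−0.441)]^(1/4) = 92.14 K.
T_s − T_e = 92.14 − 86.57 = 5.563 K.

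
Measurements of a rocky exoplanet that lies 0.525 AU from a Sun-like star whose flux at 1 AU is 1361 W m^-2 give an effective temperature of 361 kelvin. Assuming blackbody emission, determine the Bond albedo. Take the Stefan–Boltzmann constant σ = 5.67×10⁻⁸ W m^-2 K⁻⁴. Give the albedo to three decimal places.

Irradiance scales as 1/d², so S = 1361 W m^-2 × (1/0.525)² = 4938 W m^-2.
Rearranging the radiative balance, α = 1 − 4σT⁴/S.
σT⁴ = 963.0 W m^-2, so 4σT⁴ = 3852 W m^-2.
1−α = 3852/4938 = 0.7801, so α = 0.2199.

0.220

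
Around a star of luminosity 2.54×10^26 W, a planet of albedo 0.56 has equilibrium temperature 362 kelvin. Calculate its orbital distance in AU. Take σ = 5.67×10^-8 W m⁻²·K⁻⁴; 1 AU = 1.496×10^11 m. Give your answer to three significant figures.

0.319 AU

The flux needed for this T is 4σT⁴/(1−0.56) = 8852 W m⁻².
Then d = [L/(4πS)]^(1/2) = 4.779×10^10 m, i.e. 0.3194 AU.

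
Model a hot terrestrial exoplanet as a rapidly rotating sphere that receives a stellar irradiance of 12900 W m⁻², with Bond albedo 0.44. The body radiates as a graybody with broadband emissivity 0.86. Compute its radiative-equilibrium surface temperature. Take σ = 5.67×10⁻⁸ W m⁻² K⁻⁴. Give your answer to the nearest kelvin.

Averaging over the sphere, the absorbed flux is S(1−α)/4 = 1806 W m⁻².
Radiative balance εσT⁴ = 1806 gives T = [1806/(0.86·σ)]^(1/4) = 438.7 K.

439 kelvin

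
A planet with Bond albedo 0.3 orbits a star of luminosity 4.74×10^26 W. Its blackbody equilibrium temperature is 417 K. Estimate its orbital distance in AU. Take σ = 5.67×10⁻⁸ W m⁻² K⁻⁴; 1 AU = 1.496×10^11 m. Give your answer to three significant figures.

Required flux: S = 4σT⁴/(1−α) = 9797 W m⁻².
From L = 4πd²S, d = √(4.74×10^26/(4π·9797)) = 6.205×10^10 m = 0.4148 AU.

0.415 AU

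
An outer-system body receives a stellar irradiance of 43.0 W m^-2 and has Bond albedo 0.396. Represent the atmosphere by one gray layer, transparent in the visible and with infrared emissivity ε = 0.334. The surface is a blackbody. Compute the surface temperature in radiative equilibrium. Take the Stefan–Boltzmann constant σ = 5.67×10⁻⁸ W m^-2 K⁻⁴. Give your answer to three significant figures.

The planet radiates to space at T_e = [S(1−α)/(4σ)]^(1/4) = 103.4 K.
The surface balance (absorbed SW + ε·downward IR = σT_s⁴) with T_a⁴ = T_s⁴/2 reduces to T_s = T_e·[2/(2−ε)]^¼ = 108.3 K.

108 K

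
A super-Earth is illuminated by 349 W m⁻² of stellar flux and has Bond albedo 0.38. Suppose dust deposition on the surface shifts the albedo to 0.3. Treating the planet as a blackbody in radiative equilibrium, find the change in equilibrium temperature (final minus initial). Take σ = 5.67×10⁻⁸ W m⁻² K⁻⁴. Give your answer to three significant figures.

With α = 0.38, T₁ = 175.7 K.
After:  T₂ = [349.0·0.7/(4σ)]^(1/4) = 181.2 K.
ΔT = T₂ − T₁ = 5.414 K.

5.41 K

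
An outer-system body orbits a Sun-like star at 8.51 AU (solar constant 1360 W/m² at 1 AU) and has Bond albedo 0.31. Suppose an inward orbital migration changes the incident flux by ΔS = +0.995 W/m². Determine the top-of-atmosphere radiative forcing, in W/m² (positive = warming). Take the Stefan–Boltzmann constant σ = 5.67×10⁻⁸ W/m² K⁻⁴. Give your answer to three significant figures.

By the inverse-square law, S = 1360/8.51² = 18.78 W/m².
Only a fraction (1−α) is absorbed and it's spread over 4πR², so ΔF = (1−α)ΔS/4 = 0.1716 W/m².

0.172 W/m²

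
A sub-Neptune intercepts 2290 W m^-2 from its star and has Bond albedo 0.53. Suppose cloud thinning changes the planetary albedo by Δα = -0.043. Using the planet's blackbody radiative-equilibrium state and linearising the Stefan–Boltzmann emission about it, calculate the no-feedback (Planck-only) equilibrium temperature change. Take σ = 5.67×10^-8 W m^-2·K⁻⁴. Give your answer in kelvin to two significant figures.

The baseline emission temperature is T_e = 262.5 K.
ΔF = −(S/4)Δα = −(2290/4)×(-0.043) = 24.62 W m^-2.
Linearising σT⁴ gives d(σT⁴)/dT = 4σT_e³ = 4.101 W m^-2 per K.
Hence the no-feedback warming is ΔF/(4σT_e³) = 6.00 K.

6.0 kelvin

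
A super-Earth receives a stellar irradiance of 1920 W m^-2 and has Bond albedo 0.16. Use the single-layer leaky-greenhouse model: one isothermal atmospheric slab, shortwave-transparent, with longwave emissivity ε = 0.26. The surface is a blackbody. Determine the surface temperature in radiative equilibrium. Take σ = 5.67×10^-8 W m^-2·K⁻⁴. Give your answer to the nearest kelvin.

Effective emission temperature (TOA balance): σT_e⁴ = S(1−α)/4 = 403.2 W m^-2 → T_e = 290.4 K.
Surface balance with a leaky layer gives σT_s⁴ = σT_e⁴·2/(2−ε), so T_s = T_e·[2/(2−0.26)]^(1/4) = 300.7 K.

301 K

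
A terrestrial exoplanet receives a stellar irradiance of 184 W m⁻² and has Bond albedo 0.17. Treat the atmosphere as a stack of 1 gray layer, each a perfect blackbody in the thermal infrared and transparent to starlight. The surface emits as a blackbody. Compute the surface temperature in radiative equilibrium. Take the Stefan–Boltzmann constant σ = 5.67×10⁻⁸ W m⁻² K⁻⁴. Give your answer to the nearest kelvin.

OLR = S(1−α)/4 = 38.18 W m⁻²; the top layer radiates at T_e = 161.1 K.
For an N-layer opaque stack, T_s⁴ = (N+1)T_e⁴, hence T_s = (2)^(1/4)×161.1 K = 191.6 K.

192 kelvin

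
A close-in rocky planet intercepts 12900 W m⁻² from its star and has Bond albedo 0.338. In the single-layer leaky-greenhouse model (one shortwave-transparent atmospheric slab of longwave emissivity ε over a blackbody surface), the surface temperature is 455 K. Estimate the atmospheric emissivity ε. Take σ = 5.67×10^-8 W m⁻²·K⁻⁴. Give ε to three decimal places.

0.243

First, T_e = [12900·(1−0.338)/(4σ)]^(1/4) = 440.5 K.
Inverting T_s⁴ = 2T_e⁴/(2−ε): (T_e/T_s)⁴ = 0.8785, so ε = 2(1 − 0.8785) = 0.2429.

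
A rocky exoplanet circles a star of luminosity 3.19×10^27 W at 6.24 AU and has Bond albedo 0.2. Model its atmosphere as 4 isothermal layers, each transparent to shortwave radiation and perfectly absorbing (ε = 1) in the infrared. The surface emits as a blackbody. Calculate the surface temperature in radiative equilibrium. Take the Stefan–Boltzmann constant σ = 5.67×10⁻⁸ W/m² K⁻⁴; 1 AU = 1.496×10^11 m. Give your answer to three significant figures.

Orbital distance: d = 6.24 AU = 9.335×10^11 m.
Flux at the orbit: S = L/(4πd²) = 3.19×10^27/(4π·(9.34×10^11)²) = 291.3 W/m².
The effective emission temperature is T_e = [S(1−α)/(4σ)]^¼ = 179.0 K.
Layer-by-layer balance gives σT_s⁴ = (N+1)σT_e⁴, so T_s = 5^¼·179.0 = 267.7 K.

268 K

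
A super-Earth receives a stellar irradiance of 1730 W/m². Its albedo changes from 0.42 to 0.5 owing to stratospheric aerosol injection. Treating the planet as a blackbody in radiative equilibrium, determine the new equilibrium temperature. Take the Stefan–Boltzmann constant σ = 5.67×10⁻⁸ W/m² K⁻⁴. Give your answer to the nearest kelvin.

With the new albedo, S(1−α₂)/4 = 216.2 W/m², so T₂ = 248.5 K.

249 kelvin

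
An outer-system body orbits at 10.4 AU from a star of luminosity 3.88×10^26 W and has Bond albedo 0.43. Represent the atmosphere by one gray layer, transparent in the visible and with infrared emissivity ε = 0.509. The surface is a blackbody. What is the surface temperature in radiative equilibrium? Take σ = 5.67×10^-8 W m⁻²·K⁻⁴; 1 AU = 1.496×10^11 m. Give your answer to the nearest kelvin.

81 K

d = 10.4 × 1.496×10^11 m = 1.556×10^12 m.
Spreading L over a sphere of radius d: S = 3.88×10^26/(4π·1.56×10^12²) = 12.76 W m⁻².
At the top of the atmosphere, σT_e⁴ = S(1−α)/4 = 1.818 W m⁻², giving T_e = 75.25 K.
The surface balance (absorbed SW + ε·downward IR = σT_s⁴) with T_a⁴ = T_s⁴/2 reduces to T_s = T_e·[2/(2−ε)]^¼ = 80.98 K.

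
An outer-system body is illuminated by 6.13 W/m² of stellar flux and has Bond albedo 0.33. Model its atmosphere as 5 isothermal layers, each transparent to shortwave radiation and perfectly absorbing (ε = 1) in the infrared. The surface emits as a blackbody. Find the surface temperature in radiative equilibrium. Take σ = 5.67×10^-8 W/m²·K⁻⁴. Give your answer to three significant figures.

Top-of-atmosphere balance: σT_e⁴ = S(1−α)/4 = 1.027 W/m² → T_e = 65.23 K.
For an N-layer opaque stack, T_s⁴ = (N+1)T_e⁴, hence T_s = (6)^(1/4)×65.23 K = 102.1 K.

102 K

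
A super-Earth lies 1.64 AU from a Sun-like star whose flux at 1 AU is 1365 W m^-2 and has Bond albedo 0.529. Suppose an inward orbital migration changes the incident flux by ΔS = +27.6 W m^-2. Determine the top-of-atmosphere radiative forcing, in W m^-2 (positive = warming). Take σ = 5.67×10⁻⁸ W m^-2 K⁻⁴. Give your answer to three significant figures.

By the inverse-square law, S = 1365/1.64² = 507.5 W m^-2.
TOA radiative forcing: ΔF = (1−α)ΔS/4 = 0.471·(+27.6)/4 = 3.250 W m^-2.

3.25 W m^-2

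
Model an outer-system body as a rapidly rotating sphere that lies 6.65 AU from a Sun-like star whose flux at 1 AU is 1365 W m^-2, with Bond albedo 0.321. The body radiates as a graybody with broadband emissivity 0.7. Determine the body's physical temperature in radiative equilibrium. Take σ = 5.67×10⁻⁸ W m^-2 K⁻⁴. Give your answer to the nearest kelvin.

107 kelvin

Flux at the orbit: S = 1365/(6.65)² = 30.87 W m^-2.
Averaging over the sphere, the absorbed flux is S(1−α)/4 = 5.240 W m^-2.
Equating to εσT⁴ with ε = 0.7: T = (5.240/0.7σ)^(1/4) = 107.2 K.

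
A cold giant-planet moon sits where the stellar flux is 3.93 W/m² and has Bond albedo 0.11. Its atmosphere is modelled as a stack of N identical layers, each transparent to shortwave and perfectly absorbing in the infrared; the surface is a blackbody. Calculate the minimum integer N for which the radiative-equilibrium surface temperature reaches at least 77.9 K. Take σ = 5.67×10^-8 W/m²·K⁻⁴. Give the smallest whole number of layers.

2

Top-of-atmosphere balance: σT_e⁴ = S(1−α)/4 = 0.8744 W/m² → T_e = 62.67 K.
Since T_s⁴ = (N+1)T_e⁴, we need N ≥ (T_s/T_e)⁴ − 1 = 1.388.
The minimum whole number is N = 2.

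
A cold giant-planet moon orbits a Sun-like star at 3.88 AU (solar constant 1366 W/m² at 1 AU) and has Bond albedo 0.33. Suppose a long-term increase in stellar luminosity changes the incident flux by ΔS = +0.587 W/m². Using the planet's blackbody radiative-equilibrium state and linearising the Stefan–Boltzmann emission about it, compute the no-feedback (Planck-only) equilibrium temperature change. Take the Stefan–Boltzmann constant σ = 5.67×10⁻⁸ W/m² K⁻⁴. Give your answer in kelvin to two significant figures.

Flux at the orbit: S = 1366/(3.88)² = 90.74 W/m².
Reference equilibrium: T_e = [S(1−α)/(4σ)]^(1/4) = 128.0 K.
TOA radiative forcing: ΔF = (1−α)ΔS/4 = 0.67·(+0.587)/4 = 0.09832 W/m².
Linearising σT⁴ gives d(σT⁴)/dT = 4σT_e³ = 0.4751 W/m² per K.
Hence the no-feedback warming is ΔF/(4σT_e³) = 0.207 K.

0.21 kelvin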